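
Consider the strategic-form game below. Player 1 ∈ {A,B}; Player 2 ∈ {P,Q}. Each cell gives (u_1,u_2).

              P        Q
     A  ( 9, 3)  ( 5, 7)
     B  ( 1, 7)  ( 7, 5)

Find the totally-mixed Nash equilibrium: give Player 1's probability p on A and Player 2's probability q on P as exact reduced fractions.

P1 mixes 1/3 on A; P2 mixes 1/5 on P

P1 indiff ⇒ q·9+(1-q)·5 = q·1+(1-q)·7 ⇒ q(8) = (1-q)(2) ⇒ q = 1/5
P2 indiff ⇒ p·3+(1-p)·7 = p·7+(1-p)·5 ⇒ p(-4) = (1-p)(-2) ⇒ p = 1/3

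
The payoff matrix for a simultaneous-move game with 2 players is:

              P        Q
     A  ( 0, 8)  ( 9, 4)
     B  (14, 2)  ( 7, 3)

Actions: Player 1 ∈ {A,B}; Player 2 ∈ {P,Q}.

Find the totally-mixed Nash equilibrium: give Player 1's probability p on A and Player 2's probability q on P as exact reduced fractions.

P1 indiff ⇒ q·0+(1-q)·9 = q·14+(1-q)·7 ⇒ q(-14) = (1-q)(-2) ⇒ q = 1/8
P2 indiff ⇒ p·8+(1-p)·2 = p·4+(1-p)·3 ⇒ p(4) = (1-p)(1) ⇒ p = 1/5

P1 mixes 1/5 on A; P2 mixes 1/8 on P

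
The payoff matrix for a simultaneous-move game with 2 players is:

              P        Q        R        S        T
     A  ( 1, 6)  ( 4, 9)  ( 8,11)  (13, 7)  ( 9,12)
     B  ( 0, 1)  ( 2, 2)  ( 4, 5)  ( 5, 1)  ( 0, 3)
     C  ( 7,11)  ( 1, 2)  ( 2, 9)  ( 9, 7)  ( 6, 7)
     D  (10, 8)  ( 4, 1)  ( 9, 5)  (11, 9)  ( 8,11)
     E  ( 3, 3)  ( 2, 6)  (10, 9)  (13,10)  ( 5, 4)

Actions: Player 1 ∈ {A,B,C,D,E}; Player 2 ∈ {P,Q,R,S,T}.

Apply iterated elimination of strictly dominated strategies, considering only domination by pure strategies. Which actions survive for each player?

Remaining: P1:{A,D,E} P2:{R,S,T}

P1 drop B (A beats it: P:1>0 Q:4>2 R:8>4 S:13>5 T:9>0)
P1 drop C (D beats it: P:10>7 Q:4>1 R:9>2 S:11>9 T:8>6)
P2 drop P (S beats it: A:7>6 D:9>8 E:10>3)
P2 drop Q (R beats it: A:11>9 D:5>1 E:9>6)
P1→{A,D,E} P2→{R,S,T}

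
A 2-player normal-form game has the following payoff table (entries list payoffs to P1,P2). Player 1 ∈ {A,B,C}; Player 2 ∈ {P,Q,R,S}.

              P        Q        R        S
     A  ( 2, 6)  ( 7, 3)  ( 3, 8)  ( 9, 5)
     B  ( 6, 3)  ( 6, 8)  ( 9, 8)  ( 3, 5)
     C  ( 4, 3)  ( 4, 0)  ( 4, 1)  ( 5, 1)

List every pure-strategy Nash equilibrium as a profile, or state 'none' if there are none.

(A,P): not NE [P1→B gives 6>2; P2→R gives 8>6]
(A,Q): not NE [P2→R gives 8>3]
(A,R): not NE [P1→B gives 9>3]
(A,S): not NE [P2→R gives 8>5]
(B,P): not NE [P2→R gives 8>3]
(B,Q): not NE [P1→A gives 7>6]
(B,R): NE
(B,S): not NE [P1→A gives 9>3; P2→R gives 8>5]
(C,P): not NE [P1→B gives 6>4]
(C,Q): not NE [P1→A gives 7>4; P2→P gives 3>0]
(C,R): not NE [P1→B gives 9>4; P2→P gives 3>1]
(C,S): not NE [P1→A gives 9>5; P2→P gives 3>1]

Nash profiles: (B,R)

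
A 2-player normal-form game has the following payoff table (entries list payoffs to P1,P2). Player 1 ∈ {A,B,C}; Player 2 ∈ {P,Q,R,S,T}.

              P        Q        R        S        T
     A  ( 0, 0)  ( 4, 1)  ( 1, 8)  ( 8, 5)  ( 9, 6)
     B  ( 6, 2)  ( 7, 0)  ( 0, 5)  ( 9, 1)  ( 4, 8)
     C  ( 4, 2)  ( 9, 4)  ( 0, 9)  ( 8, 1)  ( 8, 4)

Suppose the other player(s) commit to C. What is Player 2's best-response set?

BR_2 = {R}

u_2(P vs C) = 2
u_2(Q vs C) = 4
u_2(R vs C) = 9
u_2(S vs C) = 1
u_2(T vs C) = 4
max payoff 9 at {R}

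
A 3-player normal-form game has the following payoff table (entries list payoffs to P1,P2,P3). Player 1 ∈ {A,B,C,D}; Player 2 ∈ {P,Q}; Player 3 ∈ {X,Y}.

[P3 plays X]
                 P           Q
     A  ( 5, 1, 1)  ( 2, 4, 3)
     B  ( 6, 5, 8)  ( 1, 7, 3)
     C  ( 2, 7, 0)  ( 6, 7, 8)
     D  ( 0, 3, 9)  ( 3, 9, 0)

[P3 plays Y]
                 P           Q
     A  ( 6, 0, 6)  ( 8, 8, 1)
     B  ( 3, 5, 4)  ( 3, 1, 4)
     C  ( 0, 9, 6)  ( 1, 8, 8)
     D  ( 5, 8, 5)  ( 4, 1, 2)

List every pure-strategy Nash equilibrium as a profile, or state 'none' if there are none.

(A,P,X): not NE [P1→B gives 6>5; P2→Q gives 4>1; P3→Y gives 6>1]
(A,P,Y): not NE [P2→Q gives 8>0]
(A,Q,X): not NE [P1→C gives 6>2]
(A,Q,Y): not NE [P3→X gives 3>1]
(B,P,X): not NE [P2→Q gives 7>5]
(B,P,Y): not NE [P1→A gives 6>3; P3→X gives 8>4]
(B,Q,X): not NE [P1→C gives 6>1; P3→Y gives 4>3]
(B,Q,Y): not NE [P1→A gives 8>3; P2→P gives 5>1]
(C,P,X): not NE [P1→B gives 6>2; P3→Y gives 6>0]
(C,P,Y): not NE [P1→A gives 6>0]
(C,Q,X): NE
(C,Q,Y): not NE [P1→A gives 8>1; P2→P gives 9>8]
(D,P,X): not NE [P1→B gives 6>0; P2→Q gives 9>3]
(D,P,Y): not NE [P1→A gives 6>5; P3→X gives 9>5]
(D,Q,X): not NE [P1→C gives 6>3; P3→Y gives 2>0]
(D,Q,Y): not NE [P1→A gives 8>4; P2→P gives 8>1]

PSNE = {(C,Q,X)}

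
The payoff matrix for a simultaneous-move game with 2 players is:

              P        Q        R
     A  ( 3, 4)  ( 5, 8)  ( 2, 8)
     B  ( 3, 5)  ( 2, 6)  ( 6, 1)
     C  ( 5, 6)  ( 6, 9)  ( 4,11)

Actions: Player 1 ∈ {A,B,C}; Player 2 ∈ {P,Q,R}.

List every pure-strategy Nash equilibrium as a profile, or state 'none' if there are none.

(A,P): not NE [P1→C gives 5>3; P2→R gives 8>4]
(A,Q): not NE [P1→C gives 6>5]
(A,R): not NE [P1→B gives 6>2]
(B,P): not NE [P1→C gives 5>3; P2→Q gives 6>5]
(B,Q): not NE [P1→C gives 6>2]
(B,R): not NE [P2→Q gives 6>1]
(C,P): not NE [P2→R gives 11>6]
(C,Q): not NE [P2→R gives 11>9]
(C,R): not NE [P1→B gives 6>4]

No pure NE.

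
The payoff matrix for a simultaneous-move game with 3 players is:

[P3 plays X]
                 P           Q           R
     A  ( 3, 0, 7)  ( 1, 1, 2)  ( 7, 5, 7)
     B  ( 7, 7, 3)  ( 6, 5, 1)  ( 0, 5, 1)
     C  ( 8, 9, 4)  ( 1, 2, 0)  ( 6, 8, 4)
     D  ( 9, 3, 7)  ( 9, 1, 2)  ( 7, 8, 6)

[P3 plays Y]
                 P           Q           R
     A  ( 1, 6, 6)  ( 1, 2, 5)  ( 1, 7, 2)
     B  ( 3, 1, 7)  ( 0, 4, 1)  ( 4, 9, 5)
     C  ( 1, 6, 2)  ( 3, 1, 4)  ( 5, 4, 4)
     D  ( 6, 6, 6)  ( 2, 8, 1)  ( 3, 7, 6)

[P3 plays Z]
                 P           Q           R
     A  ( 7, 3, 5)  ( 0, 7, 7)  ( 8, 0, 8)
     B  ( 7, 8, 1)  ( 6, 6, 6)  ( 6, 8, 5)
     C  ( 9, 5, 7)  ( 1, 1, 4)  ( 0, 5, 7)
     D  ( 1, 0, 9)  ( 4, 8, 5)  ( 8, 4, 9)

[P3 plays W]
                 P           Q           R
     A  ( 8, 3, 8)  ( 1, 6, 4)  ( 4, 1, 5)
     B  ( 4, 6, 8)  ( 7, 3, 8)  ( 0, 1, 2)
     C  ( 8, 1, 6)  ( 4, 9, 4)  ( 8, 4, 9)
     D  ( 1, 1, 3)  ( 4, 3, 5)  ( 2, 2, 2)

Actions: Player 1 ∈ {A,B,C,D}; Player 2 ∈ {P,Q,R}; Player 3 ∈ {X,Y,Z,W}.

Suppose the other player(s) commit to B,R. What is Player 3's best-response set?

u_3(X vs B,R) = 1
u_3(Y vs B,R) = 5
u_3(Z vs B,R) = 5
u_3(W vs B,R) = 2
max payoff 5 at {Y,Z}

argmax u_3 = {Y,Z}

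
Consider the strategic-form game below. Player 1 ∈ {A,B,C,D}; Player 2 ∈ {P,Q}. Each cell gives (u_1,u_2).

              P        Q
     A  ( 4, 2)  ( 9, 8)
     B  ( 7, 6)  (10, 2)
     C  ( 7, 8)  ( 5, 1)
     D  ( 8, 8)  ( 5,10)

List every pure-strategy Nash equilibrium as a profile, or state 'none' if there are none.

(A,P): not NE [P1→D gives 8>4; P2→Q gives 8>2]
(A,Q): not NE [P1→B gives 10>9]
(B,P): not NE [P1→D gives 8>7]
(B,Q): not NE [P2→P gives 6>2]
(C,P): not NE [P1→D gives 8>7]
(C,Q): not NE [P1→B gives 10>5; P2→P gives 8>1]
(D,P): not NE [P2→Q gives 10>8]
(D,Q): not NE [P1→B gives 10>5]

Equilibria: none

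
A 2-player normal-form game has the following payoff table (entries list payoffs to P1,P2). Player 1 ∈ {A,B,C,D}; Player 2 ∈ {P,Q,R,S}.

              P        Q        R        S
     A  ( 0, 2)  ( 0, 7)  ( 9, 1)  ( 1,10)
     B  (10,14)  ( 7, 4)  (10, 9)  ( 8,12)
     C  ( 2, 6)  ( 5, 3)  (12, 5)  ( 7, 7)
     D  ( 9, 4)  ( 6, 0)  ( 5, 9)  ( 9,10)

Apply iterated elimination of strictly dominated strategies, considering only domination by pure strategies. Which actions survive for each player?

Survivors P1:{B,D} P2:{P,S}

P1 drop A (B beats it: P:10>0 Q:7>0 R:10>9 S:8>1)
P2 drop Q (P beats it: B:14>4 C:6>3 D:4>0)
P2 drop R (S beats it: B:12>9 C:7>5 D:10>9)
P1 drop C (B beats it: P:10>2 S:8>7)
P1→{B,D} P2→{P,S}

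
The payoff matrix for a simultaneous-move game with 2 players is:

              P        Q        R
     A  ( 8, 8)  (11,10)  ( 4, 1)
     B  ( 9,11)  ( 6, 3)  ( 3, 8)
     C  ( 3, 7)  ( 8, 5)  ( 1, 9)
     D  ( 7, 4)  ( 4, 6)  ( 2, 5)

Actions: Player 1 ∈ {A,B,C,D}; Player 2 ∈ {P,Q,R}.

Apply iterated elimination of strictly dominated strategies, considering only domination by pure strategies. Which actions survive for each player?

IESDS → P1:{A,B} P2:{P,Q}

P1 drop C (A beats it: P:8>3 Q:11>8 R:4>1)
P1 drop D (A beats it: P:8>7 Q:11>4 R:4>2)
P2 drop R (P beats it: A:8>1 B:11>8)
P1→{A,B} P2→{P,Q}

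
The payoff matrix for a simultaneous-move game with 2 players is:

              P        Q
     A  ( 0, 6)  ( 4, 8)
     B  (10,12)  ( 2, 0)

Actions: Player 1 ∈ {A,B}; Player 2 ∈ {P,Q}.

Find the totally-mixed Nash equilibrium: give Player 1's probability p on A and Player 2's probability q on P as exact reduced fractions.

P1 mixes 6/7 on A; P2 mixes 1/6 on P

P1 indiff ⇒ q·0+(1-q)·4 = q·10+(1-q)·2 ⇒ q(-10) = (1-q)(-2) ⇒ q = 1/6
P2 indiff ⇒ p·6+(1-p)·12 = p·8+(1-p)·0 ⇒ p(-2) = (1-p)(-12) ⇒ p = 6/7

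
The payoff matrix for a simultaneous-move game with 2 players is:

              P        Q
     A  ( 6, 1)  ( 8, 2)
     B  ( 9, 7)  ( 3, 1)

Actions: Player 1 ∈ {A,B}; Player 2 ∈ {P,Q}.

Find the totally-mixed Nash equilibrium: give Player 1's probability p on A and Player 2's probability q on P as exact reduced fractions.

P1 indiff ⇒ q·6+(1-q)·8 = q·9+(1-q)·3 ⇒ q(-3) = (1-q)(-5) ⇒ q = 5/8
P2 indiff ⇒ p·1+(1-p)·7 = p·2+(1-p)·1 ⇒ p(-1) = (1-p)(-6) ⇒ p = 6/7

p=6/7, q=5/8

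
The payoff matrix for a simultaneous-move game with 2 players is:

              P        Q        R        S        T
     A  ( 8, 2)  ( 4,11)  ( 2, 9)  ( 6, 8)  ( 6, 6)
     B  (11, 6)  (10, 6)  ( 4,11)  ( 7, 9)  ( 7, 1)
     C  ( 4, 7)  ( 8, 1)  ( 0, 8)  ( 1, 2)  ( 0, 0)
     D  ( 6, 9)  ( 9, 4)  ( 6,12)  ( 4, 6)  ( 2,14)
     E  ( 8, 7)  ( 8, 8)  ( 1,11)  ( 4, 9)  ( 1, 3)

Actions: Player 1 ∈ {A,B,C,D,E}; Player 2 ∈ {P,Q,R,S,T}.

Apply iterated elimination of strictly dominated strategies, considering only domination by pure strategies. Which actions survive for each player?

P1 drop A (B beats it: P:11>8 Q:10>4 R:4>2 S:7>6 T:7>6)
P1 drop C (B beats it: P:11>4 Q:10>8 R:4>0 S:7>1 T:7>0)
P1 drop E (B beats it: P:11>8 Q:10>8 R:4>1 S:7>4 T:7>1)
P2 drop P (R beats it: B:11>6 D:12>9)
P2 drop Q (R beats it: B:11>6 D:12>4)
P2 drop S (R beats it: B:11>9 D:12>6)
P1→{B,D} P2→{R,T}

IESDS → P1:{B,D} P2:{R,T}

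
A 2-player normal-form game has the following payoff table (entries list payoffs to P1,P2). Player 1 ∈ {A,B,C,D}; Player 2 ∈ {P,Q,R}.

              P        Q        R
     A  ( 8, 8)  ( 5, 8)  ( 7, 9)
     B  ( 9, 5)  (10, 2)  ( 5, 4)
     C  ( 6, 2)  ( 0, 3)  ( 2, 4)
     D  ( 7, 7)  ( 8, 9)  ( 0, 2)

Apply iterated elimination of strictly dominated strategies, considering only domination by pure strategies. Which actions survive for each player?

P1 drop C (A beats it: P:8>6 Q:5>0 R:7>2)
P1 drop D (B beats it: P:9>7 Q:10>8 R:5>0)
P2 drop Q (R beats it: A:9>8 B:4>2)
P1→{A,B} P2→{P,R}

Remaining: P1:{A,B} P2:{P,R}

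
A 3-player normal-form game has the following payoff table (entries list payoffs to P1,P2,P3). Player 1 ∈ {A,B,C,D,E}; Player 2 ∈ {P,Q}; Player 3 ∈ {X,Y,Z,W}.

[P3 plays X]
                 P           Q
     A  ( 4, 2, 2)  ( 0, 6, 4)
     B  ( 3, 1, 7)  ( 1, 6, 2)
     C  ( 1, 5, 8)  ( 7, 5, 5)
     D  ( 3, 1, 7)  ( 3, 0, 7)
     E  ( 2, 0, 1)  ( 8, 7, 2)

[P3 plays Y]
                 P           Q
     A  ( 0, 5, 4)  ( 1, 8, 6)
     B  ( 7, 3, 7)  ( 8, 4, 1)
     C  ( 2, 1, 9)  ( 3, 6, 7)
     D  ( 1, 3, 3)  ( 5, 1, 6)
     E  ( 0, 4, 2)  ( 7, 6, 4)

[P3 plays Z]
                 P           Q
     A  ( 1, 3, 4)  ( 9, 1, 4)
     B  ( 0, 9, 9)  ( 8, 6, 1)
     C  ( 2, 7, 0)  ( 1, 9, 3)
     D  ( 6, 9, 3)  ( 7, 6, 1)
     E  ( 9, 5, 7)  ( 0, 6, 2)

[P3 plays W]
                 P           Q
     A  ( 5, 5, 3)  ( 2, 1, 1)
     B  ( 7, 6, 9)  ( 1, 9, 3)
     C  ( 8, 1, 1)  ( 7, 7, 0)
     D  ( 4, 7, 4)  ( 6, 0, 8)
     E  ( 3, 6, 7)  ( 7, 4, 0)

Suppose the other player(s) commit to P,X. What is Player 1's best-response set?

u_1(A vs P,X) = 4
u_1(B vs P,X) = 3
u_1(C vs P,X) = 1
u_1(D vs P,X) = 3
u_1(E vs P,X) = 2
max payoff 4 at {A}

BR_1 = {A}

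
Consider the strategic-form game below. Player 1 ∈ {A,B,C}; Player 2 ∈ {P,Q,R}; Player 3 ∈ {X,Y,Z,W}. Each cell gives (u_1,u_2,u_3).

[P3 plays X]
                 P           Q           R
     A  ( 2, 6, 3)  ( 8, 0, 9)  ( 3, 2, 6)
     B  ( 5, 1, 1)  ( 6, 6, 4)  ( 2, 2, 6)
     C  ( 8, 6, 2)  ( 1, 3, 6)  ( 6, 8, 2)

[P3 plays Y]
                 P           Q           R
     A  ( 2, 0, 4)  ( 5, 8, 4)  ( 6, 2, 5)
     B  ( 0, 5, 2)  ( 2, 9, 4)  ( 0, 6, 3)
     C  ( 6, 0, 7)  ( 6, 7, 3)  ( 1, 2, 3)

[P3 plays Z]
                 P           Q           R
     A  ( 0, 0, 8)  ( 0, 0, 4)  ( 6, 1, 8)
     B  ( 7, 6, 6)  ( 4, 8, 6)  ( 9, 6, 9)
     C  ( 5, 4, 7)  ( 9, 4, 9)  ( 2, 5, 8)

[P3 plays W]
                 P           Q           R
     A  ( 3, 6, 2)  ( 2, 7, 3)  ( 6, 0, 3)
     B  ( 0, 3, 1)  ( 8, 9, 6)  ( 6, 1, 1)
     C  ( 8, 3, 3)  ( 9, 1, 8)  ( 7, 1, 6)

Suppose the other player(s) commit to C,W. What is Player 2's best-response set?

u_2(P vs C,W) = 3
u_2(Q vs C,W) = 1
u_2(R vs C,W) = 1
max payoff 3 at {P}

BR_2 = {P}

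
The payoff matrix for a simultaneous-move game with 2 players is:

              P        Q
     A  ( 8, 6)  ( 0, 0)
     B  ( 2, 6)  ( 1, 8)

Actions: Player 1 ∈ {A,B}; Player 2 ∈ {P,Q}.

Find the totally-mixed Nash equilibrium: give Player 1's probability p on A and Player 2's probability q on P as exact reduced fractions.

P1 indiff ⇒ q·8+(1-q)·0 = q·2+(1-q)·1 ⇒ q(6) = (1-q)(1) ⇒ q = 1/7
P2 indiff ⇒ p·6+(1-p)·6 = p·0+(1-p)·8 ⇒ p(6) = (1-p)(2) ⇒ p = 1/4

(p,q) = (1/4, 1/7)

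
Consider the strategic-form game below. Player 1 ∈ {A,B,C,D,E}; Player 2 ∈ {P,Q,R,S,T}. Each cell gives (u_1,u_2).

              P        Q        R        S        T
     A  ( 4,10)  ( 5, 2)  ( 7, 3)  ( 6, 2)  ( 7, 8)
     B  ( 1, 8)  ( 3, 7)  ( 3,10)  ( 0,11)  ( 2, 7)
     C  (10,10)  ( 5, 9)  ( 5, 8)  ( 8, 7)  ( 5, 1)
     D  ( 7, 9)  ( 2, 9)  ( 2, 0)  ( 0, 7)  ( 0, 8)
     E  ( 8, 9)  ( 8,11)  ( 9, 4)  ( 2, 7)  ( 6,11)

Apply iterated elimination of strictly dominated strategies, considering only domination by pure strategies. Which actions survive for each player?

IESDS → P1:{A,C,E} P2:{P,Q,T}

P1 drop B (A beats it: P:4>1 Q:5>3 R:7>3 S:6>0 T:7>2)
P1 drop D (C beats it: P:10>7 Q:5>2 R:5>2 S:8>0 T:5>0)
P2 drop R (P beats it: A:10>3 C:10>8 E:9>4)
P2 drop S (P beats it: A:10>2 C:10>7 E:9>7)
P1→{A,C,E} P2→{P,Q,T}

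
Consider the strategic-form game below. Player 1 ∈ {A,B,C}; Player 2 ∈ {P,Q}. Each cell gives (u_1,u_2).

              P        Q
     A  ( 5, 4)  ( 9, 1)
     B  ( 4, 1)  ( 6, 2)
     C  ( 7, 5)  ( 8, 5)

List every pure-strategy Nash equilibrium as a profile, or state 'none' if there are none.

(A,P): not NE [P1→C gives 7>5]
(A,Q): not NE [P2→P gives 4>1]
(B,P): not NE [P1→C gives 7>4; P2→Q gives 2>1]
(B,Q): not NE [P1→A gives 9>6]
(C,P): NE
(C,Q): not NE [P1→A gives 9>8]

NE set: (C,P)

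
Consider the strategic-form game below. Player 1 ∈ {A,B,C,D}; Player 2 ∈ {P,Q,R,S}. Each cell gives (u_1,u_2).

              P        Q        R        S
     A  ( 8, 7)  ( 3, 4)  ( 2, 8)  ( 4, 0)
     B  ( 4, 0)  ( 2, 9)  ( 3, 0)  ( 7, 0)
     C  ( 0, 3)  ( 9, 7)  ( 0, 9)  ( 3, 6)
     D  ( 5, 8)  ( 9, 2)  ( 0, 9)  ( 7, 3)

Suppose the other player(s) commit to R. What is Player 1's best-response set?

u_1(A vs R) = 2
u_1(B vs R) = 3
u_1(C vs R) = 0
u_1(D vs R) = 0
max payoff 3 at {B}

P1 best: {B}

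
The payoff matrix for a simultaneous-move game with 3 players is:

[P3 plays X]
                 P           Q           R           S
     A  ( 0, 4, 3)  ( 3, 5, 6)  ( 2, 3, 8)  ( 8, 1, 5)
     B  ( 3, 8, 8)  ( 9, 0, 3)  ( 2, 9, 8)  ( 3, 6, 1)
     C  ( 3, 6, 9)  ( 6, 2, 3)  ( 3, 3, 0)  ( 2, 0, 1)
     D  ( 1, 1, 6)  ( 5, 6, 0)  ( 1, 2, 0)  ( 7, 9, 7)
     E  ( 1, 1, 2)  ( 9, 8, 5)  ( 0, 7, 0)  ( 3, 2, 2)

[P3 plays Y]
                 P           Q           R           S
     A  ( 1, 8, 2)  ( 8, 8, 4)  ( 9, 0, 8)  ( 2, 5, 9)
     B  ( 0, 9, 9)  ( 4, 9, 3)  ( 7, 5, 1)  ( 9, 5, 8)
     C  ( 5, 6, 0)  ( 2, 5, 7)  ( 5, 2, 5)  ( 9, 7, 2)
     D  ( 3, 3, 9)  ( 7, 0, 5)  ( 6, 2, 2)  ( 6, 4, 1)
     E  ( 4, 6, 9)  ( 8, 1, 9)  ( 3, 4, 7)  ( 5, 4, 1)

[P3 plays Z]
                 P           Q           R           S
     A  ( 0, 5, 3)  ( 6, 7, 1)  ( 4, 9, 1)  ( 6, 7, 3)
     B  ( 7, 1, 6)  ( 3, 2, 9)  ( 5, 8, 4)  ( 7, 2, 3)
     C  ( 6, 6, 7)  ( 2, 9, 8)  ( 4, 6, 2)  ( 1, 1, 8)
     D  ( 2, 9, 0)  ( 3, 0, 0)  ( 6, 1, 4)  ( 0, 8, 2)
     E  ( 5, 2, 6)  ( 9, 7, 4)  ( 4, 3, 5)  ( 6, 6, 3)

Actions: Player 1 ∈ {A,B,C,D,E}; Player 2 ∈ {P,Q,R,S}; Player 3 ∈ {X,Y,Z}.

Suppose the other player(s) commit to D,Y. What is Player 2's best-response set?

u_2(P vs D,Y) = 3
u_2(Q vs D,Y) = 0
u_2(R vs D,Y) = 2
u_2(S vs D,Y) = 4
max payoff 4 at {S}

argmax u_2 = {S}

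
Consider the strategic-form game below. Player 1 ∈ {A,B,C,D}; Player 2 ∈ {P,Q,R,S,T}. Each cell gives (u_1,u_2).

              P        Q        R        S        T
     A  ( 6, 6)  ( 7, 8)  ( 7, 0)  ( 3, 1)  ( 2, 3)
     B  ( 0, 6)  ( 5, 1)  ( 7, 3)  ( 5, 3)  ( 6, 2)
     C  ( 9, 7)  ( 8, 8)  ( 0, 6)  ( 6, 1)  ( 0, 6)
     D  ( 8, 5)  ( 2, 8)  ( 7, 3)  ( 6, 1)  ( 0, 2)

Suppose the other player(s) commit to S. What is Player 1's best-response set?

u_1(A vs S) = 3
u_1(B vs S) = 5
u_1(C vs S) = 6
u_1(D vs S) = 6
max payoff 6 at {C,D}

P1 best: {C,D}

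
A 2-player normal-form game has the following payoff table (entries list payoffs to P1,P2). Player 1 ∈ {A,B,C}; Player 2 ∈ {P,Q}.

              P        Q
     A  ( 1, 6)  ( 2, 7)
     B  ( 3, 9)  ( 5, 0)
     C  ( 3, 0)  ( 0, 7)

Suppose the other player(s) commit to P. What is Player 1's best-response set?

u_1(A vs P) = 1
u_1(B vs P) = 3
u_1(C vs P) = 3
max payoff 3 at {B,C}

BR_1 = {B,C}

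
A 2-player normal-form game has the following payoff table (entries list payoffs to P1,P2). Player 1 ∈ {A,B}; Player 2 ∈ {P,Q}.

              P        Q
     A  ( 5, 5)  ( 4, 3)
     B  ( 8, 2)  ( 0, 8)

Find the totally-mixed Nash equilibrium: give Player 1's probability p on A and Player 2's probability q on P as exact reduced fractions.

P1 indiff ⇒ q·5+(1-q)·4 = q·8+(1-q)·0 ⇒ q(-3) = (1-q)(-4) ⇒ q = 4/7
P2 indiff ⇒ p·5+(1-p)·2 = p·3+(1-p)·8 ⇒ p(2) = (1-p)(6) ⇒ p = 3/4

p=3/4, q=4/7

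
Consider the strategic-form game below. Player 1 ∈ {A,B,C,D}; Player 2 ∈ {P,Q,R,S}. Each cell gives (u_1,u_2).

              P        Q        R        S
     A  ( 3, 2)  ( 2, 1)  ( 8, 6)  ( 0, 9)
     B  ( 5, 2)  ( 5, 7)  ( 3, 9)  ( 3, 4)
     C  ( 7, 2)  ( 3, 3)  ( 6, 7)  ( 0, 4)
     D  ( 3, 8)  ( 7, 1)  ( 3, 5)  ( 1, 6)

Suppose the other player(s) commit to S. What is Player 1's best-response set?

BR_1 = {B}

u_1(A vs S) = 0
u_1(B vs S) = 3
u_1(C vs S) = 0
u_1(D vs S) = 1
max payoff 3 at {B}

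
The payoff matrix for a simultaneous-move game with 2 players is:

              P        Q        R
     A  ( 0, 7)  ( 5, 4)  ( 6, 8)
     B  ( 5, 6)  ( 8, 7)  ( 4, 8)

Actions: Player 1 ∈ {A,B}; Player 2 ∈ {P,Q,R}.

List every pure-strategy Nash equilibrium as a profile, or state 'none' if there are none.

NE set: (A,R)

(A,P): not NE [P1→B gives 5>0; P2→R gives 8>7]
(A,Q): not NE [P1→B gives 8>5; P2→R gives 8>4]
(A,R): NE
(B,P): not NE [P2→R gives 8>6]
(B,Q): not NE [P2→R gives 8>7]
(B,R): not NE [P1→A gives 6>4]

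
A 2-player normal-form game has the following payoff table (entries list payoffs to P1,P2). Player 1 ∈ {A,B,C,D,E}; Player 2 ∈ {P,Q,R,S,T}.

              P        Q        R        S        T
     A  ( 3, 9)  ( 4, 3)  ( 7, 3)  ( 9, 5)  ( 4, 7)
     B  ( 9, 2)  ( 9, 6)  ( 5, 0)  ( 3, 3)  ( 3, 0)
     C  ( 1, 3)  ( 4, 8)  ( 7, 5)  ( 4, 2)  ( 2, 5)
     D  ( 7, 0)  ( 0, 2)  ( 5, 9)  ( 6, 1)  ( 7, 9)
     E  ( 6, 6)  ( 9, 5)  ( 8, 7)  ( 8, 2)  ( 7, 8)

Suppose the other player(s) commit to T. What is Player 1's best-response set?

P1 best: {D,E}

u_1(A vs T) = 4
u_1(B vs T) = 3
u_1(C vs T) = 2
u_1(D vs T) = 7
u_1(E vs T) = 7
max payoff 7 at {D,E}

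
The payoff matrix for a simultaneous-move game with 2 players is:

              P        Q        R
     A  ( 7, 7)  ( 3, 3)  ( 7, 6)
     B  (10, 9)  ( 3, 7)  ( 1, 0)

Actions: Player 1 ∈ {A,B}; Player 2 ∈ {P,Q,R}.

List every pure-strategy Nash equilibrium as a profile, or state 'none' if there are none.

(A,P): not NE [P1→B gives 10>7]
(A,Q): not NE [P2→P gives 7>3]
(A,R): not NE [P2→P gives 7>6]
(B,P): NE
(B,Q): not NE [P2→P gives 9>7]
(B,R): not NE [P1→A gives 7>1; P2→P gives 9>0]

Nash profiles: (B,P)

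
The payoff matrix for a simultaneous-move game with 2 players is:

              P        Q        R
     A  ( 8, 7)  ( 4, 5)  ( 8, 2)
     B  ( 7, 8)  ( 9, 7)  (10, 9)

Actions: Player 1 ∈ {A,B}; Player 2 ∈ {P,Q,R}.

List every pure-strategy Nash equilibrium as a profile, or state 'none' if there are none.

(A,P): NE
(A,Q): not NE [P1→B gives 9>4; P2→P gives 7>5]
(A,R): not NE [P1→B gives 10>8; P2→P gives 7>2]
(B,P): not NE [P1→A gives 8>7; P2→R gives 9>8]
(B,Q): not NE [P2→R gives 9>7]
(B,R): NE

NE set: (A,P), (B,R)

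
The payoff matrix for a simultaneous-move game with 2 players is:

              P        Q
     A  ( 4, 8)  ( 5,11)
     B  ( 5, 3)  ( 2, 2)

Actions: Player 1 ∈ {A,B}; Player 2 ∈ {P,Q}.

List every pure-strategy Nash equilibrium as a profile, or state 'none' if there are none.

(A,P): not NE [P1→B gives 5>4; P2→Q gives 11>8]
(A,Q): NE
(B,P): NE
(B,Q): not NE [P1→A gives 5>2; P2→P gives 3>2]

Nash profiles: (A,Q), (B,P)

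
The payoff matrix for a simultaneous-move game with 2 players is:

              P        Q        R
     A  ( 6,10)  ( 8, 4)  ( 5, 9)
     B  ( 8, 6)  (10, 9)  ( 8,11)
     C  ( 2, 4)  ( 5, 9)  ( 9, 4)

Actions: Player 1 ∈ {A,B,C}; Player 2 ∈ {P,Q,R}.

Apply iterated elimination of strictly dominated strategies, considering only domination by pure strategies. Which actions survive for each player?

Survivors P1:{B,C} P2:{Q,R}

P1 drop A (B beats it: P:8>6 Q:10>8 R:8>5)
P2 drop P (Q beats it: B:9>6 C:9>4)
P1→{B,C} P2→{Q,R}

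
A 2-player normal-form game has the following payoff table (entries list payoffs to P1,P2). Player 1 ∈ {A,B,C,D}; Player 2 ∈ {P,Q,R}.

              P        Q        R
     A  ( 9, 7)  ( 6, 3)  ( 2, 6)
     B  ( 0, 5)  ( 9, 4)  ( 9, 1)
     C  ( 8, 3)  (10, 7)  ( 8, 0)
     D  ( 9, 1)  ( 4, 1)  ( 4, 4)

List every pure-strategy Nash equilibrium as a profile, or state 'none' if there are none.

Nash profiles: (A,P), (C,Q)

(A,P): NE
(A,Q): not NE [P1→C gives 10>6; P2→P gives 7>3]
(A,R): not NE [P1→B gives 9>2; P2→P gives 7>6]
(B,P): not NE [P1→D gives 9>0]
(B,Q): not NE [P1→C gives 10>9; P2→P gives 5>4]
(B,R): not NE [P2→P gives 5>1]
(C,P): not NE [P1→D gives 9>8; P2→Q gives 7>3]
(C,Q): NE
(C,R): not NE [P1→B gives 9>8; P2→Q gives 7>0]
(D,P): not NE [P2→R gives 4>1]
(D,Q): not NE [P1→C gives 10>4; P2→R gives 4>1]
(D,R): not NE [P1→B gives 9>4]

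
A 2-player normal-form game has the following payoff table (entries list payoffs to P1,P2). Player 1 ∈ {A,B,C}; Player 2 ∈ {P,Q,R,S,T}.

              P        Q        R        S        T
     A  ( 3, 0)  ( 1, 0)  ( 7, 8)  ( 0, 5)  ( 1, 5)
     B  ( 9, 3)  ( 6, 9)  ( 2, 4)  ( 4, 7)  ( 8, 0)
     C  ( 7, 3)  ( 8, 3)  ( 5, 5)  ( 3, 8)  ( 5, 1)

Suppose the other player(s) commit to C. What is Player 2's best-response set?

u_2(P vs C) = 3
u_2(Q vs C) = 3
u_2(R vs C) = 5
u_2(S vs C) = 8
u_2(T vs C) = 1
max payoff 8 at {S}

P2 best: {S}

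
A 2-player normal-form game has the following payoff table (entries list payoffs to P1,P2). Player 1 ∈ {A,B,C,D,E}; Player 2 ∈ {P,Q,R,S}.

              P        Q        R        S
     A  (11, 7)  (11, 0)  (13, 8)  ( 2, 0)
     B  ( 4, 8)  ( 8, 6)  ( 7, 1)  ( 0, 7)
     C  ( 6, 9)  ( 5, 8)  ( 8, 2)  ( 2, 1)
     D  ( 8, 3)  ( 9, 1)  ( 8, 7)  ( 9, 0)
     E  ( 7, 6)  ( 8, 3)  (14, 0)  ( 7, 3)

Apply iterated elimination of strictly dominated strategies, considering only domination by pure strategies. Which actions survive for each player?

IESDS → P1:{A,E} P2:{P,R}

P1 drop B (A beats it: P:11>4 Q:11>8 R:13>7 S:2>0)
P1 drop C (E beats it: P:7>6 Q:8>5 R:14>8 S:7>2)
P2 drop Q (P beats it: A:7>0 D:3>1 E:6>3)
P2 drop S (P beats it: A:7>0 D:3>0 E:6>3)
P1 drop D (A beats it: P:11>8 R:13>8)
P1→{A,E} P2→{P,R}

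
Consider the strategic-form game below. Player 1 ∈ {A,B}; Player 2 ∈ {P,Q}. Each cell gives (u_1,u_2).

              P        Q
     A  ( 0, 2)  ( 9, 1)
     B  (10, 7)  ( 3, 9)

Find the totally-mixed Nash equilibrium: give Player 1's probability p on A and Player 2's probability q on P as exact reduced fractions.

P1 indiff ⇒ q·0+(1-q)·9 = q·10+(1-q)·3 ⇒ q(-10) = (1-q)(-6) ⇒ q = 3/8
P2 indiff ⇒ p·2+(1-p)·7 = p·1+(1-p)·9 ⇒ p(1) = (1-p)(2) ⇒ p = 2/3

P1 mixes 2/3 on A; P2 mixes 3/8 on P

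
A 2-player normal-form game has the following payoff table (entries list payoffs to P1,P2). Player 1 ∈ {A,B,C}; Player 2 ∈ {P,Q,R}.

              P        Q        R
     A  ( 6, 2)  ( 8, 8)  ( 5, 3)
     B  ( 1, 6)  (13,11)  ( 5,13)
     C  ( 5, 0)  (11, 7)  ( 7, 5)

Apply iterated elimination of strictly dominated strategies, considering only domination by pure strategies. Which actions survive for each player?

P2 drop P (Q beats it: A:8>2 B:11>6 C:7>0)
P1 drop A (C beats it: Q:11>8 R:7>5)
P1→{B,C} P2→{Q,R}

Remaining: P1:{B,C} P2:{Q,R}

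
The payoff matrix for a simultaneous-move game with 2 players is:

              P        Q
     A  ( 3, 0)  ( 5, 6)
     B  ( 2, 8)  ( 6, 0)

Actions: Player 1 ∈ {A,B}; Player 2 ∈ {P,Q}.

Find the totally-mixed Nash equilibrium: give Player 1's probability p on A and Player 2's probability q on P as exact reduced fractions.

p=4/7, q=1/2

P1 indiff ⇒ q·3+(1-q)·5 = q·2+(1-q)·6 ⇒ q(1) = (1-q)(1) ⇒ q = 1/2
P2 indiff ⇒ p·0+(1-p)·8 = p·6+(1-p)·0 ⇒ p(-6) = (1-p)(-8) ⇒ p = 4/7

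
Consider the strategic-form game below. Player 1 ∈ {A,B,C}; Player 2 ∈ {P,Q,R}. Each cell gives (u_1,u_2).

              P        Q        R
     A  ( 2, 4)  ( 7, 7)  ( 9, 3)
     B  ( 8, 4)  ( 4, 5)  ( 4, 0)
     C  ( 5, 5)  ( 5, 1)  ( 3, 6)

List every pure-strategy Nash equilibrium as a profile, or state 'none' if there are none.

PSNE = {(A,Q)}

(A,P): not NE [P1→B gives 8>2; P2→Q gives 7>4]
(A,Q): NE
(A,R): not NE [P2→Q gives 7>3]
(B,P): not NE [P2→Q gives 5>4]
(B,Q): not NE [P1→A gives 7>4]
(B,R): not NE [P1→A gives 9>4; P2→Q gives 5>0]
(C,P): not NE [P1→B gives 8>5; P2→R gives 6>5]
(C,Q): not NE [P1→A gives 7>5; P2→R gives 6>1]
(C,R): not NE [P1→A gives 9>3]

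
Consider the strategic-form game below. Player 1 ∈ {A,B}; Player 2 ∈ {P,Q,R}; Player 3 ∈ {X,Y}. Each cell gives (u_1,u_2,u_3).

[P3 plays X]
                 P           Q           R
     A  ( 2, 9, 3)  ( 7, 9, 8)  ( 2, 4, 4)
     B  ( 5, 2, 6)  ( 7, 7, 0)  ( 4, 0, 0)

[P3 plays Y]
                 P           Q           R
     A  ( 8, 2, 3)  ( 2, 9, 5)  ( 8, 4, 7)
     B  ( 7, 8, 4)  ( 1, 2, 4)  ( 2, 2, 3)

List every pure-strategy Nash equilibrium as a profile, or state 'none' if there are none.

Nash profiles: (A,Q,X)

(A,P,X): not NE [P1→B gives 5>2]
(A,P,Y): not NE [P2→Q gives 9>2]
(A,Q,X): NE
(A,Q,Y): not NE [P3→X gives 8>5]
(A,R,X): not NE [P1→B gives 4>2; P2→Q gives 9>4; P3→Y gives 7>4]
(A,R,Y): not NE [P2→Q gives 9>4]
(B,P,X): not NE [P2→Q gives 7>2]
(B,P,Y): not NE [P1→A gives 8>7; P3→X gives 6>4]
(B,Q,X): not NE [P3→Y gives 4>0]
(B,Q,Y): not NE [P1→A gives 2>1; P2→P gives 8>2]
(B,R,X): not NE [P2→Q gives 7>0; P3→Y gives 3>0]
(B,R,Y): not NE [P1→A gives 8>2; P2→P gives 8>2]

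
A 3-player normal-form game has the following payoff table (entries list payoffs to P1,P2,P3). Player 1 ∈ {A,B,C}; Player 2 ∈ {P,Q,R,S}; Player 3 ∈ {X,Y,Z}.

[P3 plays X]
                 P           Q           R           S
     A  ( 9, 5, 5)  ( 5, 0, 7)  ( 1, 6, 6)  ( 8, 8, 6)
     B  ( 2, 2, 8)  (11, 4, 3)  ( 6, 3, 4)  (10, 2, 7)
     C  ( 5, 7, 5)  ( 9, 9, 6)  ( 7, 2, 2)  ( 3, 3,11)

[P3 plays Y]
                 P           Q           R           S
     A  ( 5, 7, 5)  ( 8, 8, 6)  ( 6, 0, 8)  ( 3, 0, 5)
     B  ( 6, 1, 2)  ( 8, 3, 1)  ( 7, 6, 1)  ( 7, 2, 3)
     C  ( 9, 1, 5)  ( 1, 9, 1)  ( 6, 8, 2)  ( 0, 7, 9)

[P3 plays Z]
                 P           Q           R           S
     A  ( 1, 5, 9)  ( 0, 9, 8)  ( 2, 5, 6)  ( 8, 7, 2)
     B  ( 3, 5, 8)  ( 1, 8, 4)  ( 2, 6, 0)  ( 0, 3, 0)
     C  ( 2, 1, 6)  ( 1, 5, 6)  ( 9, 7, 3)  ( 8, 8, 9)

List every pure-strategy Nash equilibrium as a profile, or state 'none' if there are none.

(A,P,X): not NE [P2→S gives 8>5; P3→Z gives 9>5]
(A,P,Y): not NE [P1→C gives 9>5; P2→Q gives 8>7; P3→Z gives 9>5]
(A,P,Z): not NE [P1→B gives 3>1; P2→Q gives 9>5]
(A,Q,X): not NE [P1→B gives 11>5; P2→S gives 8>0; P3→Z gives 8>7]
(A,Q,Y): not NE [P3→Z gives 8>6]
(A,Q,Z): not NE [P1→C gives 1>0]
(A,R,X): not NE [P1→C gives 7>1; P2→S gives 8>6; P3→Y gives 8>6]
(A,R,Y): not NE [P1→B gives 7>6; P2→Q gives 8>0]
(A,R,Z): not NE [P1→C gives 9>2; P2→Q gives 9>5; P3→Y gives 8>6]
(A,S,X): not NE [P1→B gives 10>8]
(A,S,Y): not NE [P1→B gives 7>3; P2→Q gives 8>0; P3→X gives 6>5]
(A,S,Z): not NE [P2→Q gives 9>7; P3→X gives 6>2]
(B,P,X): not NE [P1→A gives 9>2; P2→Q gives 4>2]
(B,P,Y): not NE [P1→C gives 9>6; P2→R gives 6>1; P3→Z gives 8>2]
(B,P,Z): not NE [P2→Q gives 8>5]
(B,Q,X): not NE [P3→Z gives 4>3]
(B,Q,Y): not NE [P2→R gives 6>3; P3→Z gives 4>1]
(B,Q,Z): NE
(B,R,X): not NE [P1→C gives 7>6; P2→Q gives 4>3]
(B,R,Y): not NE [P3→X gives 4>1]
(B,R,Z): not NE [P1→C gives 9>2; P2→Q gives 8>6; P3→X gives 4>0]
(B,S,X): not NE [P2→Q gives 4>2]
(B,S,Y): not NE [P2→R gives 6>2; P3→X gives 7>3]
(B,S,Z): not NE [P1→C gives 8>0; P2→Q gives 8>3; P3→X gives 7>0]
(C,P,X): not NE [P1→A gives 9>5; P2→Q gives 9>7; P3→Z gives 6>5]
(C,P,Y): not NE [P2→Q gives 9>1; P3→Z gives 6>5]
(C,P,Z): not NE [P1→B gives 3>2; P2→S gives 8>1]
(C,Q,X): not NE [P1→B gives 11>9]
(C,Q,Y): not NE [P1→B gives 8>1; P3→Z gives 6>1]
(C,Q,Z): not NE [P2→S gives 8>5]
(C,R,X): not NE [P2→Q gives 9>2; P3→Z gives 3>2]
(C,R,Y): not NE [P1→B gives 7>6; P2→Q gives 9>8; P3→Z gives 3>2]
(C,R,Z): not NE [P2→S gives 8>7]
(C,S,X): not NE [P1→B gives 10>3; P2→Q gives 9>3]
(C,S,Y): not NE [P1→B gives 7>0; P2→Q gives 9>7; P3→X gives 11>9]
(C,S,Z): not NE [P3→X gives 11>9]

NE set: (B,Q,Z)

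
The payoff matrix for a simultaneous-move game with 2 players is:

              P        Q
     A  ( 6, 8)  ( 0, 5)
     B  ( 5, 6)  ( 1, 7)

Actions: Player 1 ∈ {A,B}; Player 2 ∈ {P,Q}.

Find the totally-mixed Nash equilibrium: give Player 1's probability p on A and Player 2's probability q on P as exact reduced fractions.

P1 indiff ⇒ q·6+(1-q)·0 = q·5+(1-q)·1 ⇒ q(1) = (1-q)(1) ⇒ q = 1/2
P2 indiff ⇒ p·8+(1-p)·6 = p·5+(1-p)·7 ⇒ p(3) = (1-p)(1) ⇒ p = 1/4

P1 mixes 1/4 on A; P2 mixes 1/2 on P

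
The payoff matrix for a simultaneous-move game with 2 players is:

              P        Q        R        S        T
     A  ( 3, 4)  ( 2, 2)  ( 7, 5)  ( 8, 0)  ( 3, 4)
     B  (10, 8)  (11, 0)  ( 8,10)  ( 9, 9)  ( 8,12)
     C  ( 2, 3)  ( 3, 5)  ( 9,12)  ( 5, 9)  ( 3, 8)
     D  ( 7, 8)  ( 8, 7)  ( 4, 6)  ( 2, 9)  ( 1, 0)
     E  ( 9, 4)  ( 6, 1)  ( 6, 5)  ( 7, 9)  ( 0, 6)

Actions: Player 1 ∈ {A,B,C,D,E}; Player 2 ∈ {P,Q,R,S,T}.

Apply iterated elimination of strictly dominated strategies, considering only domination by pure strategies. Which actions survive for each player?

P1 drop A (B beats it: P:10>3 Q:11>2 R:8>7 S:9>8 T:8>3)
P1 drop D (B beats it: P:10>7 Q:11>8 R:8>4 S:9>2 T:8>1)
P1 drop E (B beats it: P:10>9 Q:11>6 R:8>6 S:9>7 T:8>0)
P2 drop P (R beats it: B:10>8 C:12>3)
P2 drop Q (R beats it: B:10>0 C:12>5)
P2 drop S (R beats it: B:10>9 C:12>9)
P1→{B,C} P2→{R,T}

IESDS → P1:{B,C} P2:{R,T}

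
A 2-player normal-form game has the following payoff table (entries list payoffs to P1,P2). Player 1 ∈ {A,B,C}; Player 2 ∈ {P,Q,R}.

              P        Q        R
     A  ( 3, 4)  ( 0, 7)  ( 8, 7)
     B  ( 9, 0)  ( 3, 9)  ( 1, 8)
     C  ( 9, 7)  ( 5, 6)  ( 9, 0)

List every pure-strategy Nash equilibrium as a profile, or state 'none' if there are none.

(A,P): not NE [P1→C gives 9>3; P2→R gives 7>4]
(A,Q): not NE [P1→C gives 5>0]
(A,R): not NE [P1→C gives 9>8]
(B,P): not NE [P2→Q gives 9>0]
(B,Q): not NE [P1→C gives 5>3]
(B,R): not NE [P1→C gives 9>1; P2→Q gives 9>8]
(C,P): NE
(C,Q): not NE [P2→P gives 7>6]
(C,R): not NE [P2→P gives 7>0]

NE set: (C,P)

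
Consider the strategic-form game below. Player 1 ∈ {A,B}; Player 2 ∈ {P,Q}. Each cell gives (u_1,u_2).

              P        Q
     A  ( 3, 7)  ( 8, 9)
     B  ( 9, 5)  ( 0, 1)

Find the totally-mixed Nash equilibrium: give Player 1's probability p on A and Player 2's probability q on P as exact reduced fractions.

P1 indiff ⇒ q·3+(1-q)·8 = q·9+(1-q)·0 ⇒ q(-6) = (1-q)(-8) ⇒ q = 4/7
P2 indiff ⇒ p·7+(1-p)·5 = p·9+(1-p)·1 ⇒ p(-2) = (1-p)(-4) ⇒ p = 2/3

p=2/3, q=4/7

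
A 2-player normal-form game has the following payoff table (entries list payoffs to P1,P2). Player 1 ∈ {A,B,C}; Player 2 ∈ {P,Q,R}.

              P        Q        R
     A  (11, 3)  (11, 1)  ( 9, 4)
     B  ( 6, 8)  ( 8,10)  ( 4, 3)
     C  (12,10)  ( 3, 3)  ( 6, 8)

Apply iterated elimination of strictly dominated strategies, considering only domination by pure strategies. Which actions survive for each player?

P1 drop B (A beats it: P:11>6 Q:11>8 R:9>4)
P2 drop Q (P beats it: A:3>1 C:10>3)
P1→{A,C} P2→{P,R}

Remaining: P1:{A,C} P2:{P,R}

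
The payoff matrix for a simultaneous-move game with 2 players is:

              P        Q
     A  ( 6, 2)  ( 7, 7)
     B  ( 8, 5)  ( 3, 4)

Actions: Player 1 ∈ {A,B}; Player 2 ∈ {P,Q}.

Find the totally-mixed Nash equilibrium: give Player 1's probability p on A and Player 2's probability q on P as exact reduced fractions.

P1 indiff ⇒ q·6+(1-q)·7 = q·8+(1-q)·3 ⇒ q(-2) = (1-q)(-4) ⇒ q = 2/3
P2 indiff ⇒ p·2+(1-p)·5 = p·7+(1-p)·4 ⇒ p(-5) = (1-p)(-1) ⇒ p = 1/6

(p,q) = (1/6, 2/3)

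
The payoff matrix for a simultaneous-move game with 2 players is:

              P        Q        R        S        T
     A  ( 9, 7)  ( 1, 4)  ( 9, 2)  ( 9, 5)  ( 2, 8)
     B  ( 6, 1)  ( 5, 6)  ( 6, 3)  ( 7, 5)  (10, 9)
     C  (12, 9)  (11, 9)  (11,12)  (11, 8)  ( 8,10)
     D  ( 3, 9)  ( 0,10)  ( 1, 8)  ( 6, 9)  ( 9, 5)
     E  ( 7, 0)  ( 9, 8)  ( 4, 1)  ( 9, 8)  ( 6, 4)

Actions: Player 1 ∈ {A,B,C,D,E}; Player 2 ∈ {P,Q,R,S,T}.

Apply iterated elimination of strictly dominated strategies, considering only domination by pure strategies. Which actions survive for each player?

P1 drop A (C beats it: P:12>9 Q:11>1 R:11>9 S:11>9 T:8>2)
P1 drop D (B beats it: P:6>3 Q:5>0 R:6>1 S:7>6 T:10>9)
P1 drop E (C beats it: P:12>7 Q:11>9 R:11>4 S:11>9 T:8>6)
P2 drop P (R beats it: B:3>1 C:12>9)
P2 drop Q (T beats it: B:9>6 C:10>9)
P2 drop S (T beats it: B:9>5 C:10>8)
P1→{B,C} P2→{R,T}

Survivors P1:{B,C} P2:{R,T}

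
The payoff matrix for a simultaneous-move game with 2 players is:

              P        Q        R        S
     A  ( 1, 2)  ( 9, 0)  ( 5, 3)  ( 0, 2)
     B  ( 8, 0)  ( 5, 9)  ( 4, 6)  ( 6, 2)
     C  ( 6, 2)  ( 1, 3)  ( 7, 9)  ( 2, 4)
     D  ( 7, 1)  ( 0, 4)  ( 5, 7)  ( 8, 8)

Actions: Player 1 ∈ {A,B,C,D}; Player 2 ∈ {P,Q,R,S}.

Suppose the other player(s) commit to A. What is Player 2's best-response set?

BR_2 = {R}

u_2(P vs A) = 2
u_2(Q vs A) = 0
u_2(R vs A) = 3
u_2(S vs A) = 2
max payoff 3 at {R}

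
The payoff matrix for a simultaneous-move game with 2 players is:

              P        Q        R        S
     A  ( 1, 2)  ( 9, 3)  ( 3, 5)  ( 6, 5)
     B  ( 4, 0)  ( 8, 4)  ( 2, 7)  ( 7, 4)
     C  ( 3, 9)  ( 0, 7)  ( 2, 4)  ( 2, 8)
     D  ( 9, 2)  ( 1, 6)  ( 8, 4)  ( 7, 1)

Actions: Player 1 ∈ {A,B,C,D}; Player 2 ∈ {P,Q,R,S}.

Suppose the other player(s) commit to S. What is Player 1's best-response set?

u_1(A vs S) = 6
u_1(B vs S) = 7
u_1(C vs S) = 2
u_1(D vs S) = 7
max payoff 7 at {B,D}

argmax u_1 = {B,D}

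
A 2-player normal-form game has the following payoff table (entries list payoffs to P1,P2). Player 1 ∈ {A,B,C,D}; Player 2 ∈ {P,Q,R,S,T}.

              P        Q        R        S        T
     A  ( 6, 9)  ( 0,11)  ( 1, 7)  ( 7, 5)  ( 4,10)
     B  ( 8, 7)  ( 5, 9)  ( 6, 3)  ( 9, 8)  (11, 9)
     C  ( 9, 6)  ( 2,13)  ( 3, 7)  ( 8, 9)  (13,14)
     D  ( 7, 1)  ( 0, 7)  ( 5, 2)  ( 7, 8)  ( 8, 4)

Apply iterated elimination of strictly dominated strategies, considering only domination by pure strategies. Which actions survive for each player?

Remaining: P1:{B,C} P2:{Q,T}

P1 drop A (B beats it: P:8>6 Q:5>0 R:6>1 S:9>7 T:11>4)
P1 drop D (B beats it: P:8>7 Q:5>0 R:6>5 S:9>7 T:11>8)
P2 drop P (Q beats it: B:9>7 C:13>6)
P2 drop R (Q beats it: B:9>3 C:13>7)
P2 drop S (Q beats it: B:9>8 C:13>9)
P1→{B,C} P2→{Q,T}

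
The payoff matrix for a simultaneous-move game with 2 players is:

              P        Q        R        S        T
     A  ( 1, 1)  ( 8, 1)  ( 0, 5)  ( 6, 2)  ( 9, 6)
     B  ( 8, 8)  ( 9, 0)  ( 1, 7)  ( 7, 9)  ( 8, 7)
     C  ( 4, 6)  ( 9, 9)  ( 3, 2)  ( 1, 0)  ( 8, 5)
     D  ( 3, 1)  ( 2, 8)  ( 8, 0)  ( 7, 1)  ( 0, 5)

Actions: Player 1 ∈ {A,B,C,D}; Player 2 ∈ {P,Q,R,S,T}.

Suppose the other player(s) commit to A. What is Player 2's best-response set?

u_2(P vs A) = 1
u_2(Q vs A) = 1
u_2(R vs A) = 5
u_2(S vs A) = 2
u_2(T vs A) = 6
max payoff 6 at {T}

BR_2 = {T}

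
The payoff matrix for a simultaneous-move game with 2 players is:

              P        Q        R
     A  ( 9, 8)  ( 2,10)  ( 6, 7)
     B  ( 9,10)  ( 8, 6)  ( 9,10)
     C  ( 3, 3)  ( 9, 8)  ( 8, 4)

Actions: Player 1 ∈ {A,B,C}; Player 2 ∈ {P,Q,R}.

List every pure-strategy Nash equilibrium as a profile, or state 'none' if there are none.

(A,P): not NE [P2→Q gives 10>8]
(A,Q): not NE [P1→C gives 9>2]
(A,R): not NE [P1→B gives 9>6; P2→Q gives 10>7]
(B,P): NE
(B,Q): not NE [P1→C gives 9>8; P2→R gives 10>6]
(B,R): NE
(C,P): not NE [P1→B gives 9>3; P2→Q gives 8>3]
(C,Q): NE
(C,R): not NE [P1→B gives 9>8; P2→Q gives 8>4]

Nash profiles: (B,P), (B,R), (C,Q)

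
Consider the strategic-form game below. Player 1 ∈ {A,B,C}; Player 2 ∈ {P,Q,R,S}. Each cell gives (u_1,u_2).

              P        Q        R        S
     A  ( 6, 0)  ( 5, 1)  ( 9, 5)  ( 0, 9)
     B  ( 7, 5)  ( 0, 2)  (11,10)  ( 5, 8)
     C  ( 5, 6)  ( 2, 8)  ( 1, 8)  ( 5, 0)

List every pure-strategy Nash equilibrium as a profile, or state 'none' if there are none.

(A,P): not NE [P1→B gives 7>6; P2→S gives 9>0]
(A,Q): not NE [P2→S gives 9>1]
(A,R): not NE [P1→B gives 11>9; P2→S gives 9>5]
(A,S): not NE [P1→C gives 5>0]
(B,P): not NE [P2→R gives 10>5]
(B,Q): not NE [P1→A gives 5>0; P2→R gives 10>2]
(B,R): NE
(B,S): not NE [P2→R gives 10>8]
(C,P): not NE [P1→B gives 7>5; P2→R gives 8>6]
(C,Q): not NE [P1→A gives 5>2]
(C,R): not NE [P1→B gives 11>1]
(C,S): not NE [P2→R gives 8>0]

PSNE = {(B,R)}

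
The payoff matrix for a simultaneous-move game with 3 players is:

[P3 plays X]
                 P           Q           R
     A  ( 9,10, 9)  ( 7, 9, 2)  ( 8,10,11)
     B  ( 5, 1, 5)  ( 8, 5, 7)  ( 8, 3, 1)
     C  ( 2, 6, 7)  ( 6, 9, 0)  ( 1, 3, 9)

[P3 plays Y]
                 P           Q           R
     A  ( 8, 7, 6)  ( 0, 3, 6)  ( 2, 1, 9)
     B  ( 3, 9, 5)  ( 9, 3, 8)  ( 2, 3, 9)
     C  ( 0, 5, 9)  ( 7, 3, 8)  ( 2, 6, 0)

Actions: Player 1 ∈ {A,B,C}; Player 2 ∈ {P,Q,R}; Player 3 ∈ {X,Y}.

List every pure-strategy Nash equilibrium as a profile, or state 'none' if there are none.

Nash profiles: (A,P,X), (A,R,X)

(A,P,X): NE
(A,P,Y): not NE [P3→X gives 9>6]
(A,Q,X): not NE [P1→B gives 8>7; P2→R gives 10>9; P3→Y gives 6>2]
(A,Q,Y): not NE [P1→B gives 9>0; P2→P gives 7>3]
(A,R,X): NE
(A,R,Y): not NE [P2→P gives 7>1; P3→X gives 11>9]
(B,P,X): not NE [P1→A gives 9>5; P2→Q gives 5>1]
(B,P,Y): not NE [P1→A gives 8>3]
(B,Q,X): not NE [P3→Y gives 8>7]
(B,Q,Y): not NE [P2→P gives 9>3]
(B,R,X): not NE [P2→Q gives 5>3; P3→Y gives 9>1]
(B,R,Y): not NE [P2→P gives 9>3]
(C,P,X): not NE [P1→A gives 9>2; P2→Q gives 9>6; P3→Y gives 9>7]
(C,P,Y): not NE [P1→A gives 8>0; P2→R gives 6>5]
(C,Q,X): not NE [P1→B gives 8>6; P3→Y gives 8>0]
(C,Q,Y): not NE [P1→B gives 9>7; P2→R gives 6>3]
(C,R,X): not NE [P1→B gives 8>1; P2→Q gives 9>3]
(C,R,Y): not NE [P3→X gives 9>0]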